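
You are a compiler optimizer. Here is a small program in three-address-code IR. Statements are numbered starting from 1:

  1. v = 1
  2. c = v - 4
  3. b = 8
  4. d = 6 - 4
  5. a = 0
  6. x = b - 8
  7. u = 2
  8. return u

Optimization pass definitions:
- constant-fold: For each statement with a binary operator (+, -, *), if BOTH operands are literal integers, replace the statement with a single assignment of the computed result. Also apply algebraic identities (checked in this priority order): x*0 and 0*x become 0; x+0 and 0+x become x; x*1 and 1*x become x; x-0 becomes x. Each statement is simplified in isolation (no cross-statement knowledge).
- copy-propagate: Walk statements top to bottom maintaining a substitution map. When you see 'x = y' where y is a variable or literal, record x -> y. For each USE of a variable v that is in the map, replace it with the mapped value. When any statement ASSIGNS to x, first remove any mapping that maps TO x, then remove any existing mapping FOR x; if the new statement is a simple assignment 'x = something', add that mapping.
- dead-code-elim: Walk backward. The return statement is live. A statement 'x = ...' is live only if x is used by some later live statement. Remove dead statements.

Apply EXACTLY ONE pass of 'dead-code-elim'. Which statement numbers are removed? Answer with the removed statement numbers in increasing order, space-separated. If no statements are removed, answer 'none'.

Backward liveness scan:
Stmt 1 'v = 1': DEAD (v not in live set [])
Stmt 2 'c = v - 4': DEAD (c not in live set [])
Stmt 3 'b = 8': DEAD (b not in live set [])
Stmt 4 'd = 6 - 4': DEAD (d not in live set [])
Stmt 5 'a = 0': DEAD (a not in live set [])
Stmt 6 'x = b - 8': DEAD (x not in live set [])
Stmt 7 'u = 2': KEEP (u is live); live-in = []
Stmt 8 'return u': KEEP (return); live-in = ['u']
Removed statement numbers: [1, 2, 3, 4, 5, 6]
Surviving IR:
  u = 2
  return u

Answer: 1 2 3 4 5 6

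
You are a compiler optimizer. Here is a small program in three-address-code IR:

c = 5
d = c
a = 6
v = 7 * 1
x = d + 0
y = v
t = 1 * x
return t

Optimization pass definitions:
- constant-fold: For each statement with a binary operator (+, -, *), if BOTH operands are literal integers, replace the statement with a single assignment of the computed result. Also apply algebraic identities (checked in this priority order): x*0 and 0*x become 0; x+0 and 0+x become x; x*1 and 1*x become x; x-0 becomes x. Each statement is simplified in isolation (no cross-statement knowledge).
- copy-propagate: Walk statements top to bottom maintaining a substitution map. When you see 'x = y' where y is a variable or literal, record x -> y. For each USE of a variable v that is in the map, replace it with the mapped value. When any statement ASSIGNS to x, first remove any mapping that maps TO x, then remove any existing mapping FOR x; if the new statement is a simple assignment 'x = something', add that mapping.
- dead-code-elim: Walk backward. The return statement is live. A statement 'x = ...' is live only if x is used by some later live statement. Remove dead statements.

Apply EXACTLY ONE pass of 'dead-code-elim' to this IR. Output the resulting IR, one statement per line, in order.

Applying dead-code-elim statement-by-statement:
  [8] return t  -> KEEP (return); live=['t']
  [7] t = 1 * x  -> KEEP; live=['x']
  [6] y = v  -> DEAD (y not live)
  [5] x = d + 0  -> KEEP; live=['d']
  [4] v = 7 * 1  -> DEAD (v not live)
  [3] a = 6  -> DEAD (a not live)
  [2] d = c  -> KEEP; live=['c']
  [1] c = 5  -> KEEP; live=[]
Result (5 stmts):
  c = 5
  d = c
  x = d + 0
  t = 1 * x
  return t

Answer: c = 5
d = c
x = d + 0
t = 1 * x
return t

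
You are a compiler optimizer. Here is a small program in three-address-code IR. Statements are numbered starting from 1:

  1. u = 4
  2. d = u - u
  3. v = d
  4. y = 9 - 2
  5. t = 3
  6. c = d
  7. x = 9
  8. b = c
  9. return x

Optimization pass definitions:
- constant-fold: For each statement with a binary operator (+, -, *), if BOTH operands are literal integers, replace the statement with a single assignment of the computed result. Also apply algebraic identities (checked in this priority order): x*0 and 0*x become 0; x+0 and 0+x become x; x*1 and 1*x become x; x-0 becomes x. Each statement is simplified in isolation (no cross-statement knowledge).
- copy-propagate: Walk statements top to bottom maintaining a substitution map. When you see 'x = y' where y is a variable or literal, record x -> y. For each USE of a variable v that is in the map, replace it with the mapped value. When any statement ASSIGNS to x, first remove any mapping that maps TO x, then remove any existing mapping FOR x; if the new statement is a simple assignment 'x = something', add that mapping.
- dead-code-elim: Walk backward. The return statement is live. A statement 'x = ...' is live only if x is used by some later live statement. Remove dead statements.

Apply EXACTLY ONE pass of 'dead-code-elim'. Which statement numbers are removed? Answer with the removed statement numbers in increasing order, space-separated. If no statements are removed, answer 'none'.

Answer: 1 2 3 4 5 6 8

Derivation:
Backward liveness scan:
Stmt 1 'u = 4': DEAD (u not in live set [])
Stmt 2 'd = u - u': DEAD (d not in live set [])
Stmt 3 'v = d': DEAD (v not in live set [])
Stmt 4 'y = 9 - 2': DEAD (y not in live set [])
Stmt 5 't = 3': DEAD (t not in live set [])
Stmt 6 'c = d': DEAD (c not in live set [])
Stmt 7 'x = 9': KEEP (x is live); live-in = []
Stmt 8 'b = c': DEAD (b not in live set ['x'])
Stmt 9 'return x': KEEP (return); live-in = ['x']
Removed statement numbers: [1, 2, 3, 4, 5, 6, 8]
Surviving IR:
  x = 9
  return x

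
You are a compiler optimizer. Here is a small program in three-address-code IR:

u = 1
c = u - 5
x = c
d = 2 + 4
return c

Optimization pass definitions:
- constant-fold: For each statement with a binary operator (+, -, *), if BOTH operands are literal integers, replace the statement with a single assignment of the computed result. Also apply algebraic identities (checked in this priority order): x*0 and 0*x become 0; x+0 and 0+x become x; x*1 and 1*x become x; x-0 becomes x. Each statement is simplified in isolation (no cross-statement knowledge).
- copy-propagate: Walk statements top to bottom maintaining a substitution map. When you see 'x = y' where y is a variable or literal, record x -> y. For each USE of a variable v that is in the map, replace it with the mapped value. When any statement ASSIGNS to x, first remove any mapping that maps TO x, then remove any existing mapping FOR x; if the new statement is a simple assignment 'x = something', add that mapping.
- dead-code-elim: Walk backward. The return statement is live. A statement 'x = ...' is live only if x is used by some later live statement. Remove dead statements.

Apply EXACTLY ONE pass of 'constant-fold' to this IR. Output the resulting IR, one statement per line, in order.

Applying constant-fold statement-by-statement:
  [1] u = 1  (unchanged)
  [2] c = u - 5  (unchanged)
  [3] x = c  (unchanged)
  [4] d = 2 + 4  -> d = 6
  [5] return c  (unchanged)
Result (5 stmts):
  u = 1
  c = u - 5
  x = c
  d = 6
  return c

Answer: u = 1
c = u - 5
x = c
d = 6
return c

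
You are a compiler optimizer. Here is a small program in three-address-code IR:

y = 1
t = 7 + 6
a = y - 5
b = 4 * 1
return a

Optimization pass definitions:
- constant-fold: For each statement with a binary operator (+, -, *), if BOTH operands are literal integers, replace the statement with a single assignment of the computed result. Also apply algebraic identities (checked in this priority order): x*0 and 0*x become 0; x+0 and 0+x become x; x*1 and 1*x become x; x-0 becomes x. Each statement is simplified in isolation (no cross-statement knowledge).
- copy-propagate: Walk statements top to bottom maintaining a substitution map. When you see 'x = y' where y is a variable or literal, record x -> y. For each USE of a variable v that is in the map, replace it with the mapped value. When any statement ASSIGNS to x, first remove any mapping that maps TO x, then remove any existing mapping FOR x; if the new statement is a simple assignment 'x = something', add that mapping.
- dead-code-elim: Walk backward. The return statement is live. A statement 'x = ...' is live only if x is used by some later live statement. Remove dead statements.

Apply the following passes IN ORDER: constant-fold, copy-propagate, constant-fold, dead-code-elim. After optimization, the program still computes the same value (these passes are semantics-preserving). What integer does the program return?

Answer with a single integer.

Answer: -4

Derivation:
Initial IR:
  y = 1
  t = 7 + 6
  a = y - 5
  b = 4 * 1
  return a
After constant-fold (5 stmts):
  y = 1
  t = 13
  a = y - 5
  b = 4
  return a
After copy-propagate (5 stmts):
  y = 1
  t = 13
  a = 1 - 5
  b = 4
  return a
After constant-fold (5 stmts):
  y = 1
  t = 13
  a = -4
  b = 4
  return a
After dead-code-elim (2 stmts):
  a = -4
  return a
Evaluate:
  y = 1  =>  y = 1
  t = 7 + 6  =>  t = 13
  a = y - 5  =>  a = -4
  b = 4 * 1  =>  b = 4
  return a = -4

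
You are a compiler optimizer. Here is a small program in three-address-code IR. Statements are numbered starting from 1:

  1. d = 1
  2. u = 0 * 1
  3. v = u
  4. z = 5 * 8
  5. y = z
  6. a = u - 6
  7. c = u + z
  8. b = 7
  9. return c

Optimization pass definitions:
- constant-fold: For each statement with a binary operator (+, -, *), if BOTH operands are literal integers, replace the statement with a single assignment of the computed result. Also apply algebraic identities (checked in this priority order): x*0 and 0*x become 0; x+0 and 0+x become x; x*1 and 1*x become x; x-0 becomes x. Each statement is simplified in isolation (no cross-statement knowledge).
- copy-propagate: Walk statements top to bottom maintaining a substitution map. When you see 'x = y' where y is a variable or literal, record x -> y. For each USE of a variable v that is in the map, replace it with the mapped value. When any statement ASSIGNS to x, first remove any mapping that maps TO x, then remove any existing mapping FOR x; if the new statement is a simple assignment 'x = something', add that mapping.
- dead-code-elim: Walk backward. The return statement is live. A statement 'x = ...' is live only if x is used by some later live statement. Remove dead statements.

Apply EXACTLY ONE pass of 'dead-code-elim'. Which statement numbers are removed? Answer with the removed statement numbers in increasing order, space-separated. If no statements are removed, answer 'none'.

Answer: 1 3 5 6 8

Derivation:
Backward liveness scan:
Stmt 1 'd = 1': DEAD (d not in live set [])
Stmt 2 'u = 0 * 1': KEEP (u is live); live-in = []
Stmt 3 'v = u': DEAD (v not in live set ['u'])
Stmt 4 'z = 5 * 8': KEEP (z is live); live-in = ['u']
Stmt 5 'y = z': DEAD (y not in live set ['u', 'z'])
Stmt 6 'a = u - 6': DEAD (a not in live set ['u', 'z'])
Stmt 7 'c = u + z': KEEP (c is live); live-in = ['u', 'z']
Stmt 8 'b = 7': DEAD (b not in live set ['c'])
Stmt 9 'return c': KEEP (return); live-in = ['c']
Removed statement numbers: [1, 3, 5, 6, 8]
Surviving IR:
  u = 0 * 1
  z = 5 * 8
  c = u + z
  return c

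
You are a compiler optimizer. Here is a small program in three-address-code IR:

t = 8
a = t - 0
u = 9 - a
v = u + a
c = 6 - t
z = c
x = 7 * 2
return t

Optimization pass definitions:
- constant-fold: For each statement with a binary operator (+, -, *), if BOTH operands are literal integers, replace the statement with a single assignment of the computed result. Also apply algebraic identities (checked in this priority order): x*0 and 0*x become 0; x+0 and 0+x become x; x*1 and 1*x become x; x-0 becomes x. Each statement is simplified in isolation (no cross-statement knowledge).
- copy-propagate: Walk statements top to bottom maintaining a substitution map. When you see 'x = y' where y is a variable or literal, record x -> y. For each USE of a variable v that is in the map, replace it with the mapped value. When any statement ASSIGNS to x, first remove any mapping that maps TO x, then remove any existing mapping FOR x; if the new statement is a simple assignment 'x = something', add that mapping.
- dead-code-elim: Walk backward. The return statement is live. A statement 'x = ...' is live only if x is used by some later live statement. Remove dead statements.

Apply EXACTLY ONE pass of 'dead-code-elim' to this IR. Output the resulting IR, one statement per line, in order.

Answer: t = 8
return t

Derivation:
Applying dead-code-elim statement-by-statement:
  [8] return t  -> KEEP (return); live=['t']
  [7] x = 7 * 2  -> DEAD (x not live)
  [6] z = c  -> DEAD (z not live)
  [5] c = 6 - t  -> DEAD (c not live)
  [4] v = u + a  -> DEAD (v not live)
  [3] u = 9 - a  -> DEAD (u not live)
  [2] a = t - 0  -> DEAD (a not live)
  [1] t = 8  -> KEEP; live=[]
Result (2 stmts):
  t = 8
  return t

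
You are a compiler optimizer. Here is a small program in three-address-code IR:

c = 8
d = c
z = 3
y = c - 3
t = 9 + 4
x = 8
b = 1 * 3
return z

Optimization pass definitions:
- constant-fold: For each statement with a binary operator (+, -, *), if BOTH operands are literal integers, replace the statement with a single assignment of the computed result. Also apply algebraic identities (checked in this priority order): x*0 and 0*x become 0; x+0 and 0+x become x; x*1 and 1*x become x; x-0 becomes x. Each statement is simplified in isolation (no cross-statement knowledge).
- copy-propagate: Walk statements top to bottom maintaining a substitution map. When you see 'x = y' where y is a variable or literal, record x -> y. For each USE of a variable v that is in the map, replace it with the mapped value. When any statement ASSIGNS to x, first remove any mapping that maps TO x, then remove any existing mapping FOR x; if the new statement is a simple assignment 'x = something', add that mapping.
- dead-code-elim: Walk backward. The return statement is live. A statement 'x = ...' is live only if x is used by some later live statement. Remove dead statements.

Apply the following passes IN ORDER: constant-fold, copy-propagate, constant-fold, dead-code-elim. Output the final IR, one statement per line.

Answer: return 3

Derivation:
Initial IR:
  c = 8
  d = c
  z = 3
  y = c - 3
  t = 9 + 4
  x = 8
  b = 1 * 3
  return z
After constant-fold (8 stmts):
  c = 8
  d = c
  z = 3
  y = c - 3
  t = 13
  x = 8
  b = 3
  return z
After copy-propagate (8 stmts):
  c = 8
  d = 8
  z = 3
  y = 8 - 3
  t = 13
  x = 8
  b = 3
  return 3
After constant-fold (8 stmts):
  c = 8
  d = 8
  z = 3
  y = 5
  t = 13
  x = 8
  b = 3
  return 3
After dead-code-elim (1 stmts):
  return 3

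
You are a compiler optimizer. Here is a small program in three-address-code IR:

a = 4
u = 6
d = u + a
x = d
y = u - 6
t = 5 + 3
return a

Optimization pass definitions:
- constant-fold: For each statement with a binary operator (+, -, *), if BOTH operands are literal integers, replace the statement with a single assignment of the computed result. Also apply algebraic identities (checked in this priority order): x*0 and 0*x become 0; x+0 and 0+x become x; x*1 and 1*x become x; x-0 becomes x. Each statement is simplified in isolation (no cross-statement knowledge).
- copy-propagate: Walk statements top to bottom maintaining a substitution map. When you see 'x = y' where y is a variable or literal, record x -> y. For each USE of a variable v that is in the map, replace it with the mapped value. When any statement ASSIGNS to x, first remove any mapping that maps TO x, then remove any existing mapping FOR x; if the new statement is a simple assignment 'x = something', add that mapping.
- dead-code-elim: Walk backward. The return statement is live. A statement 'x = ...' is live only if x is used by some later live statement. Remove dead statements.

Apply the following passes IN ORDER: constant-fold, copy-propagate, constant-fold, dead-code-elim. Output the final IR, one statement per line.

Initial IR:
  a = 4
  u = 6
  d = u + a
  x = d
  y = u - 6
  t = 5 + 3
  return a
After constant-fold (7 stmts):
  a = 4
  u = 6
  d = u + a
  x = d
  y = u - 6
  t = 8
  return a
After copy-propagate (7 stmts):
  a = 4
  u = 6
  d = 6 + 4
  x = d
  y = 6 - 6
  t = 8
  return 4
After constant-fold (7 stmts):
  a = 4
  u = 6
  d = 10
  x = d
  y = 0
  t = 8
  return 4
After dead-code-elim (1 stmts):
  return 4

Answer: return 4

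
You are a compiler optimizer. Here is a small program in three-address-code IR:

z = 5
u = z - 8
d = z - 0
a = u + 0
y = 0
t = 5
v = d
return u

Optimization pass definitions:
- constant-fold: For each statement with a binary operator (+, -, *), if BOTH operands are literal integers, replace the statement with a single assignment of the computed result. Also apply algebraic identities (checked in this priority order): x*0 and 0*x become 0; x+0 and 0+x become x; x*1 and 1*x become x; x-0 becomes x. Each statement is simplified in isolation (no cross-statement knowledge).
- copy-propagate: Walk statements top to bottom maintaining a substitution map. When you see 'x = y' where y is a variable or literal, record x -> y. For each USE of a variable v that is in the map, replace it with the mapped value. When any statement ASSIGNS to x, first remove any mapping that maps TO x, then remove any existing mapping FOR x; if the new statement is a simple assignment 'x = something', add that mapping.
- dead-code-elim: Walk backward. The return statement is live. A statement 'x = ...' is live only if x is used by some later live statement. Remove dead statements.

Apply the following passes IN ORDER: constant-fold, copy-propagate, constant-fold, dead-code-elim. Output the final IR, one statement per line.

Initial IR:
  z = 5
  u = z - 8
  d = z - 0
  a = u + 0
  y = 0
  t = 5
  v = d
  return u
After constant-fold (8 stmts):
  z = 5
  u = z - 8
  d = z
  a = u
  y = 0
  t = 5
  v = d
  return u
After copy-propagate (8 stmts):
  z = 5
  u = 5 - 8
  d = 5
  a = u
  y = 0
  t = 5
  v = 5
  return u
After constant-fold (8 stmts):
  z = 5
  u = -3
  d = 5
  a = u
  y = 0
  t = 5
  v = 5
  return u
After dead-code-elim (2 stmts):
  u = -3
  return u

Answer: u = -3
return u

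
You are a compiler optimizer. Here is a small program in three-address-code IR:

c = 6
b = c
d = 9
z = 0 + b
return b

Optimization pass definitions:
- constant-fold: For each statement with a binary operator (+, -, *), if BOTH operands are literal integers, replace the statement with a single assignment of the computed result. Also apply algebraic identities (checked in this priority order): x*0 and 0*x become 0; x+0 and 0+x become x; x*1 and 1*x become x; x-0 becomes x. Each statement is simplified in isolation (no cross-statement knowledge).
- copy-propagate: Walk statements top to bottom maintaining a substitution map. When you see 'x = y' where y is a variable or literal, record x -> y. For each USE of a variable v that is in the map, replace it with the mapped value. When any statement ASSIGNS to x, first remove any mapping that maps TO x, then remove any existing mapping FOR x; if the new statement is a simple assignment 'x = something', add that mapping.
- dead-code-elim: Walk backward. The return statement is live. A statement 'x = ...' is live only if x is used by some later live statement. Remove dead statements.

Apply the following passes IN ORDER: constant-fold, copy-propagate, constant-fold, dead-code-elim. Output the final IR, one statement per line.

Initial IR:
  c = 6
  b = c
  d = 9
  z = 0 + b
  return b
After constant-fold (5 stmts):
  c = 6
  b = c
  d = 9
  z = b
  return b
After copy-propagate (5 stmts):
  c = 6
  b = 6
  d = 9
  z = 6
  return 6
After constant-fold (5 stmts):
  c = 6
  b = 6
  d = 9
  z = 6
  return 6
After dead-code-elim (1 stmts):
  return 6

Answer: return 6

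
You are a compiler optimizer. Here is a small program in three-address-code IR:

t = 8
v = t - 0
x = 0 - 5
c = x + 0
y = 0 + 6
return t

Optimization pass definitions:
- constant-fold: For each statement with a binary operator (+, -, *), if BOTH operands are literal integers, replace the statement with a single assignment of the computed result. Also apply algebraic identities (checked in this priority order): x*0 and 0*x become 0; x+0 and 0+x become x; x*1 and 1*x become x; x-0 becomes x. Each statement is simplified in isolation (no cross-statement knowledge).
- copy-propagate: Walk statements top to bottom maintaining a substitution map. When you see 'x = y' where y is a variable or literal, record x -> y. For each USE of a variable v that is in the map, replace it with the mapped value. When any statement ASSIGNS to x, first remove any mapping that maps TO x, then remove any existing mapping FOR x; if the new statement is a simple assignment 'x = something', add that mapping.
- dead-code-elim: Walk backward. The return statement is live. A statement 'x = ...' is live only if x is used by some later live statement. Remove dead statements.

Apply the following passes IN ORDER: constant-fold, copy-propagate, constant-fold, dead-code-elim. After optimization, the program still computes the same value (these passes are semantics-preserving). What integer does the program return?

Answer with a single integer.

Answer: 8

Derivation:
Initial IR:
  t = 8
  v = t - 0
  x = 0 - 5
  c = x + 0
  y = 0 + 6
  return t
After constant-fold (6 stmts):
  t = 8
  v = t
  x = -5
  c = x
  y = 6
  return t
After copy-propagate (6 stmts):
  t = 8
  v = 8
  x = -5
  c = -5
  y = 6
  return 8
After constant-fold (6 stmts):
  t = 8
  v = 8
  x = -5
  c = -5
  y = 6
  return 8
After dead-code-elim (1 stmts):
  return 8
Evaluate:
  t = 8  =>  t = 8
  v = t - 0  =>  v = 8
  x = 0 - 5  =>  x = -5
  c = x + 0  =>  c = -5
  y = 0 + 6  =>  y = 6
  return t = 8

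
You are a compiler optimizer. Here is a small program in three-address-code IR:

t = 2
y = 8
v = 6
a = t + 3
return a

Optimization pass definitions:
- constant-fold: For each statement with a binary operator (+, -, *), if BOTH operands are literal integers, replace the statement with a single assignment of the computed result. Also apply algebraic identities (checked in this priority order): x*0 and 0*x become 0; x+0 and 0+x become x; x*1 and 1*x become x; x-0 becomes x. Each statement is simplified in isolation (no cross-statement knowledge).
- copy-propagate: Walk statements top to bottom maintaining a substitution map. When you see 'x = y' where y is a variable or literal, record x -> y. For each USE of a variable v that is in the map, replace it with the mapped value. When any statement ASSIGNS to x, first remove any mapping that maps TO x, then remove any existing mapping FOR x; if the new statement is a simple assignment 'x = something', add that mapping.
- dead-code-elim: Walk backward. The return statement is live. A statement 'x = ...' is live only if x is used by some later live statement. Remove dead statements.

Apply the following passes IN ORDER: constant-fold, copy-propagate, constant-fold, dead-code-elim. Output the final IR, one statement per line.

Answer: a = 5
return a

Derivation:
Initial IR:
  t = 2
  y = 8
  v = 6
  a = t + 3
  return a
After constant-fold (5 stmts):
  t = 2
  y = 8
  v = 6
  a = t + 3
  return a
After copy-propagate (5 stmts):
  t = 2
  y = 8
  v = 6
  a = 2 + 3
  return a
After constant-fold (5 stmts):
  t = 2
  y = 8
  v = 6
  a = 5
  return a
After dead-code-elim (2 stmts):
  a = 5
  return a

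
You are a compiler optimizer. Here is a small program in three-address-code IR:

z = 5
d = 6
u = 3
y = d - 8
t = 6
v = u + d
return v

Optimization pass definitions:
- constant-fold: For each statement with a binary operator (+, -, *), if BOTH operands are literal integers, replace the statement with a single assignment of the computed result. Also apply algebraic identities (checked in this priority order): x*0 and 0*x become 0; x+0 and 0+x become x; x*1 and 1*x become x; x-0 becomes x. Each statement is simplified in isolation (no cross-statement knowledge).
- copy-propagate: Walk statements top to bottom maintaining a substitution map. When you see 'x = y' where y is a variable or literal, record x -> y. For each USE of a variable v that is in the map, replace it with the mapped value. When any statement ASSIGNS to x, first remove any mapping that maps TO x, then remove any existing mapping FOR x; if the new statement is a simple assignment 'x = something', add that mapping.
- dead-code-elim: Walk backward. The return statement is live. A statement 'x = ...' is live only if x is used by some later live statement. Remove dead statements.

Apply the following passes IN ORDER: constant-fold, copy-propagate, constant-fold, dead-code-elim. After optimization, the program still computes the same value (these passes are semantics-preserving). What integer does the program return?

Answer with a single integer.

Answer: 9

Derivation:
Initial IR:
  z = 5
  d = 6
  u = 3
  y = d - 8
  t = 6
  v = u + d
  return v
After constant-fold (7 stmts):
  z = 5
  d = 6
  u = 3
  y = d - 8
  t = 6
  v = u + d
  return v
After copy-propagate (7 stmts):
  z = 5
  d = 6
  u = 3
  y = 6 - 8
  t = 6
  v = 3 + 6
  return v
After constant-fold (7 stmts):
  z = 5
  d = 6
  u = 3
  y = -2
  t = 6
  v = 9
  return v
After dead-code-elim (2 stmts):
  v = 9
  return v
Evaluate:
  z = 5  =>  z = 5
  d = 6  =>  d = 6
  u = 3  =>  u = 3
  y = d - 8  =>  y = -2
  t = 6  =>  t = 6
  v = u + d  =>  v = 9
  return v = 9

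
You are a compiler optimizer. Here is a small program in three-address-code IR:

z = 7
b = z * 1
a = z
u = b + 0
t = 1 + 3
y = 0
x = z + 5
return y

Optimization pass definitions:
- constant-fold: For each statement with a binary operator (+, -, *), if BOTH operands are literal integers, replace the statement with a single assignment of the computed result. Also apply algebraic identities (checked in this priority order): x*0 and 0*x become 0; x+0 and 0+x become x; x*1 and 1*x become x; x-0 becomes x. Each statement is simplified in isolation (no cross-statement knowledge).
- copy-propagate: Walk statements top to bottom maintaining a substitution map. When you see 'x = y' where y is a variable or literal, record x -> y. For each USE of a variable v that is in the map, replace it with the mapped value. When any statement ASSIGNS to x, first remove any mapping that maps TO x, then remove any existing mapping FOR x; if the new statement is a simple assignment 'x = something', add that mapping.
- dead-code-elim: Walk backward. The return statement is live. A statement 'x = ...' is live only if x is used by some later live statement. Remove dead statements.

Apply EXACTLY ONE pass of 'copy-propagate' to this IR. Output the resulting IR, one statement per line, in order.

Answer: z = 7
b = 7 * 1
a = 7
u = b + 0
t = 1 + 3
y = 0
x = 7 + 5
return 0

Derivation:
Applying copy-propagate statement-by-statement:
  [1] z = 7  (unchanged)
  [2] b = z * 1  -> b = 7 * 1
  [3] a = z  -> a = 7
  [4] u = b + 0  (unchanged)
  [5] t = 1 + 3  (unchanged)
  [6] y = 0  (unchanged)
  [7] x = z + 5  -> x = 7 + 5
  [8] return y  -> return 0
Result (8 stmts):
  z = 7
  b = 7 * 1
  a = 7
  u = b + 0
  t = 1 + 3
  y = 0
  x = 7 + 5
  return 0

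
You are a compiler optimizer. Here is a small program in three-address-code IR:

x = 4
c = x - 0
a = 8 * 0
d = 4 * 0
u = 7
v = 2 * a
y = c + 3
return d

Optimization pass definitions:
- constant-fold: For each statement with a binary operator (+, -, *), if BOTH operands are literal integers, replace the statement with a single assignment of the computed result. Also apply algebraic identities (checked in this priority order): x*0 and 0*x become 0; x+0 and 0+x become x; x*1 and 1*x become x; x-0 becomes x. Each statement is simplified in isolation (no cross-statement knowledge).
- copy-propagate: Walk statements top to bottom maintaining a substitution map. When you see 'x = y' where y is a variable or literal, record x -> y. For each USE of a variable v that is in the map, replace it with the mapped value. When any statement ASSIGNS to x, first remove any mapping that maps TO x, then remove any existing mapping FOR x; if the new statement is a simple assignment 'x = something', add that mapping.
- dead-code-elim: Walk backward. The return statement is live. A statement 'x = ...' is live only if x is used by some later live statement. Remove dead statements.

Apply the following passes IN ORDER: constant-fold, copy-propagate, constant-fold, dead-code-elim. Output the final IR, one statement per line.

Answer: return 0

Derivation:
Initial IR:
  x = 4
  c = x - 0
  a = 8 * 0
  d = 4 * 0
  u = 7
  v = 2 * a
  y = c + 3
  return d
After constant-fold (8 stmts):
  x = 4
  c = x
  a = 0
  d = 0
  u = 7
  v = 2 * a
  y = c + 3
  return d
After copy-propagate (8 stmts):
  x = 4
  c = 4
  a = 0
  d = 0
  u = 7
  v = 2 * 0
  y = 4 + 3
  return 0
After constant-fold (8 stmts):
  x = 4
  c = 4
  a = 0
  d = 0
  u = 7
  v = 0
  y = 7
  return 0
After dead-code-elim (1 stmts):
  return 0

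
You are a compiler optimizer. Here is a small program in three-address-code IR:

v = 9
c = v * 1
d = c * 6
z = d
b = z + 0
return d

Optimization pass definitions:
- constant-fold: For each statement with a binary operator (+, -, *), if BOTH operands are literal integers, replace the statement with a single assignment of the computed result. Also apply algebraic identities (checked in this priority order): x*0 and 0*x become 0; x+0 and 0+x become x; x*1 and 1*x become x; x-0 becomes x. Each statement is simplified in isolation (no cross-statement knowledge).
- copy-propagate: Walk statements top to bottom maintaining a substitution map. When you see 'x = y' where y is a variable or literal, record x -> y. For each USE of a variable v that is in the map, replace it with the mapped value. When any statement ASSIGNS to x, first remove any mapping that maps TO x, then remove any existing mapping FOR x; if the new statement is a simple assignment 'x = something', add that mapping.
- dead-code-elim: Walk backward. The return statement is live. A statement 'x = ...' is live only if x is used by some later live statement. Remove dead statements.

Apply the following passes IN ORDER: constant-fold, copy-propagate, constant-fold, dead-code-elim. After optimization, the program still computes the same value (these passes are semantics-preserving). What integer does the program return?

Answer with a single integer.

Initial IR:
  v = 9
  c = v * 1
  d = c * 6
  z = d
  b = z + 0
  return d
After constant-fold (6 stmts):
  v = 9
  c = v
  d = c * 6
  z = d
  b = z
  return d
After copy-propagate (6 stmts):
  v = 9
  c = 9
  d = 9 * 6
  z = d
  b = d
  return d
After constant-fold (6 stmts):
  v = 9
  c = 9
  d = 54
  z = d
  b = d
  return d
After dead-code-elim (2 stmts):
  d = 54
  return d
Evaluate:
  v = 9  =>  v = 9
  c = v * 1  =>  c = 9
  d = c * 6  =>  d = 54
  z = d  =>  z = 54
  b = z + 0  =>  b = 54
  return d = 54

Answer: 54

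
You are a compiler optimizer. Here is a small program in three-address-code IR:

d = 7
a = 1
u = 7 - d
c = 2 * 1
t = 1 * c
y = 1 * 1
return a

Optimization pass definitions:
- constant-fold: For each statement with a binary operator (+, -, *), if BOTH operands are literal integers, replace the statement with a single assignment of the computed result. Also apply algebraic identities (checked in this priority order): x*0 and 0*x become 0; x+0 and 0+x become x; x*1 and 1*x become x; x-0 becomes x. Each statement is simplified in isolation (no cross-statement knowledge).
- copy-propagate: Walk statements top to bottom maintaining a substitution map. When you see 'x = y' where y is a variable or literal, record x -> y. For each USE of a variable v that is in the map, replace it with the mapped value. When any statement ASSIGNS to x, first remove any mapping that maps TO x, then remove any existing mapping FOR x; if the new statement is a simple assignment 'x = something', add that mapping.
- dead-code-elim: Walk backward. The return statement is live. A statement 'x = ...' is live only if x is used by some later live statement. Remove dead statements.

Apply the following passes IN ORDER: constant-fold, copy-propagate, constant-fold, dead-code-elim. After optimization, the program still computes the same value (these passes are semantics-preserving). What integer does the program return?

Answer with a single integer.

Answer: 1

Derivation:
Initial IR:
  d = 7
  a = 1
  u = 7 - d
  c = 2 * 1
  t = 1 * c
  y = 1 * 1
  return a
After constant-fold (7 stmts):
  d = 7
  a = 1
  u = 7 - d
  c = 2
  t = c
  y = 1
  return a
After copy-propagate (7 stmts):
  d = 7
  a = 1
  u = 7 - 7
  c = 2
  t = 2
  y = 1
  return 1
After constant-fold (7 stmts):
  d = 7
  a = 1
  u = 0
  c = 2
  t = 2
  y = 1
  return 1
After dead-code-elim (1 stmts):
  return 1
Evaluate:
  d = 7  =>  d = 7
  a = 1  =>  a = 1
  u = 7 - d  =>  u = 0
  c = 2 * 1  =>  c = 2
  t = 1 * c  =>  t = 2
  y = 1 * 1  =>  y = 1
  return a = 1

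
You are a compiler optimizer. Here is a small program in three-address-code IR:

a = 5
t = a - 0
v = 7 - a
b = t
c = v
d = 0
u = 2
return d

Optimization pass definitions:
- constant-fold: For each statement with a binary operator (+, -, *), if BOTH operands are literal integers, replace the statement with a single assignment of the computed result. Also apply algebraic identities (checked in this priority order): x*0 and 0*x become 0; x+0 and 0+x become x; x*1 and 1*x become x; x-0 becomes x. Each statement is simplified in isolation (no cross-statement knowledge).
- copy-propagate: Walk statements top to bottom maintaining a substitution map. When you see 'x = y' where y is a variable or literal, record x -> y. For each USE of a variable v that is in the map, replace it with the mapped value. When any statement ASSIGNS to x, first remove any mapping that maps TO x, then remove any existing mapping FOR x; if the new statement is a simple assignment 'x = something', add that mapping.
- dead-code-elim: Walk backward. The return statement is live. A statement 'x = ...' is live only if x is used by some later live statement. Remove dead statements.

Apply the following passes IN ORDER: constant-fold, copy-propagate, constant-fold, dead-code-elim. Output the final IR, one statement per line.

Answer: return 0

Derivation:
Initial IR:
  a = 5
  t = a - 0
  v = 7 - a
  b = t
  c = v
  d = 0
  u = 2
  return d
After constant-fold (8 stmts):
  a = 5
  t = a
  v = 7 - a
  b = t
  c = v
  d = 0
  u = 2
  return d
After copy-propagate (8 stmts):
  a = 5
  t = 5
  v = 7 - 5
  b = 5
  c = v
  d = 0
  u = 2
  return 0
After constant-fold (8 stmts):
  a = 5
  t = 5
  v = 2
  b = 5
  c = v
  d = 0
  u = 2
  return 0
After dead-code-elim (1 stmts):
  return 0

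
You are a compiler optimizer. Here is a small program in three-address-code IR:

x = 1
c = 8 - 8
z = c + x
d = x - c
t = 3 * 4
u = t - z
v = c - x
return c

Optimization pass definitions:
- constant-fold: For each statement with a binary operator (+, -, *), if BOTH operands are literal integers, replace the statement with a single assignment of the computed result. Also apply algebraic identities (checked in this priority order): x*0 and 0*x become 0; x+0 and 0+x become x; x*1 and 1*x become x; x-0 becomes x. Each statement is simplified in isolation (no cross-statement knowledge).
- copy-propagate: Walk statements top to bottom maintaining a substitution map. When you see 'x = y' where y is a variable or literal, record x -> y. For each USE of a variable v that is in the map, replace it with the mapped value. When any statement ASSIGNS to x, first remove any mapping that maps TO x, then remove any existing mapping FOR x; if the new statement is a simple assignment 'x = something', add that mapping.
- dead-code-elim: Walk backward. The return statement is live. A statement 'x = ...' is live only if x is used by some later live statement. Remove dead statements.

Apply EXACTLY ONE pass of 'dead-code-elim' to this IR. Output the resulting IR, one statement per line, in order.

Answer: c = 8 - 8
return c

Derivation:
Applying dead-code-elim statement-by-statement:
  [8] return c  -> KEEP (return); live=['c']
  [7] v = c - x  -> DEAD (v not live)
  [6] u = t - z  -> DEAD (u not live)
  [5] t = 3 * 4  -> DEAD (t not live)
  [4] d = x - c  -> DEAD (d not live)
  [3] z = c + x  -> DEAD (z not live)
  [2] c = 8 - 8  -> KEEP; live=[]
  [1] x = 1  -> DEAD (x not live)
Result (2 stmts):
  c = 8 - 8
  return c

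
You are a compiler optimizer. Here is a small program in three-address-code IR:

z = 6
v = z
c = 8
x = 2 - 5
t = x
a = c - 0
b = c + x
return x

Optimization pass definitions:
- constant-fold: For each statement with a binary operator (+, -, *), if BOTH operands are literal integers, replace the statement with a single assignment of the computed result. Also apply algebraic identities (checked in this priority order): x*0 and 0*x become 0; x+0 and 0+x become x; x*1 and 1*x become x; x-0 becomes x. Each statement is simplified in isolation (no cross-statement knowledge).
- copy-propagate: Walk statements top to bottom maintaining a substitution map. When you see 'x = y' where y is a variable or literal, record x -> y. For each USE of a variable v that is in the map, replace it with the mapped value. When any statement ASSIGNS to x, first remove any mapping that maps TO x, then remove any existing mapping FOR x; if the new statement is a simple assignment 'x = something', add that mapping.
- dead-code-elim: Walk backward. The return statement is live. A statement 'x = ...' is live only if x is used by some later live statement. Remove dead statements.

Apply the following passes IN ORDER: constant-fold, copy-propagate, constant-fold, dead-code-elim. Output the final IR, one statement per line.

Initial IR:
  z = 6
  v = z
  c = 8
  x = 2 - 5
  t = x
  a = c - 0
  b = c + x
  return x
After constant-fold (8 stmts):
  z = 6
  v = z
  c = 8
  x = -3
  t = x
  a = c
  b = c + x
  return x
After copy-propagate (8 stmts):
  z = 6
  v = 6
  c = 8
  x = -3
  t = -3
  a = 8
  b = 8 + -3
  return -3
After constant-fold (8 stmts):
  z = 6
  v = 6
  c = 8
  x = -3
  t = -3
  a = 8
  b = 5
  return -3
After dead-code-elim (1 stmts):
  return -3

Answer: return -3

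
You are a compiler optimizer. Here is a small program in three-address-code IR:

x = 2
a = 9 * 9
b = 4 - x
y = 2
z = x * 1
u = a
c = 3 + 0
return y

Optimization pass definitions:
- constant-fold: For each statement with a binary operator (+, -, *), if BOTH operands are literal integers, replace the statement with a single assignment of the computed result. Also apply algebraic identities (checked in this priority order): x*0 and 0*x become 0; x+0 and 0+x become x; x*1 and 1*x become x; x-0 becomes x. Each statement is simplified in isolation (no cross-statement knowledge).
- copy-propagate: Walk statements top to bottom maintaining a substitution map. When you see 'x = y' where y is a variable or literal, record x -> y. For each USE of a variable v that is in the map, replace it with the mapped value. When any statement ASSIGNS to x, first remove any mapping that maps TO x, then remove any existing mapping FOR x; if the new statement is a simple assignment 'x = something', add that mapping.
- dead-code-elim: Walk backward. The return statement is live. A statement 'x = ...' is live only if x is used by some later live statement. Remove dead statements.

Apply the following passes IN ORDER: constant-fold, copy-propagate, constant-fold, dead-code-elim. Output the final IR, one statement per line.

Initial IR:
  x = 2
  a = 9 * 9
  b = 4 - x
  y = 2
  z = x * 1
  u = a
  c = 3 + 0
  return y
After constant-fold (8 stmts):
  x = 2
  a = 81
  b = 4 - x
  y = 2
  z = x
  u = a
  c = 3
  return y
After copy-propagate (8 stmts):
  x = 2
  a = 81
  b = 4 - 2
  y = 2
  z = 2
  u = 81
  c = 3
  return 2
After constant-fold (8 stmts):
  x = 2
  a = 81
  b = 2
  y = 2
  z = 2
  u = 81
  c = 3
  return 2
After dead-code-elim (1 stmts):
  return 2

Answer: return 2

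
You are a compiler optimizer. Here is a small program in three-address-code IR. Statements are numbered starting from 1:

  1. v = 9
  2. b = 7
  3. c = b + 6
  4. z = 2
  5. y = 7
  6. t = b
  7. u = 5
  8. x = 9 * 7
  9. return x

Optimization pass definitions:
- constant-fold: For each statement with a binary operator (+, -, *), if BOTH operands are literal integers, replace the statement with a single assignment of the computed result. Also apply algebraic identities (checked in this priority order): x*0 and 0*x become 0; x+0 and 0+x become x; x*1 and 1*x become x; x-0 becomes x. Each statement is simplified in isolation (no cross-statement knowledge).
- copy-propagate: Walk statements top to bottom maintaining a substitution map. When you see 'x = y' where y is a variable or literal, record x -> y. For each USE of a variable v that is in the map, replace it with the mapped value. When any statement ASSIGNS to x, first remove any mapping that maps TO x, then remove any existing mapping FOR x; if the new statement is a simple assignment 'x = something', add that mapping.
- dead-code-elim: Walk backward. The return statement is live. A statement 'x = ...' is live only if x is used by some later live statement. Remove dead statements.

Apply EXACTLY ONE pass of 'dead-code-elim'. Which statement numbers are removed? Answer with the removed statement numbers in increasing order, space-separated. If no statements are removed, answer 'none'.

Backward liveness scan:
Stmt 1 'v = 9': DEAD (v not in live set [])
Stmt 2 'b = 7': DEAD (b not in live set [])
Stmt 3 'c = b + 6': DEAD (c not in live set [])
Stmt 4 'z = 2': DEAD (z not in live set [])
Stmt 5 'y = 7': DEAD (y not in live set [])
Stmt 6 't = b': DEAD (t not in live set [])
Stmt 7 'u = 5': DEAD (u not in live set [])
Stmt 8 'x = 9 * 7': KEEP (x is live); live-in = []
Stmt 9 'return x': KEEP (return); live-in = ['x']
Removed statement numbers: [1, 2, 3, 4, 5, 6, 7]
Surviving IR:
  x = 9 * 7
  return x

Answer: 1 2 3 4 5 6 7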